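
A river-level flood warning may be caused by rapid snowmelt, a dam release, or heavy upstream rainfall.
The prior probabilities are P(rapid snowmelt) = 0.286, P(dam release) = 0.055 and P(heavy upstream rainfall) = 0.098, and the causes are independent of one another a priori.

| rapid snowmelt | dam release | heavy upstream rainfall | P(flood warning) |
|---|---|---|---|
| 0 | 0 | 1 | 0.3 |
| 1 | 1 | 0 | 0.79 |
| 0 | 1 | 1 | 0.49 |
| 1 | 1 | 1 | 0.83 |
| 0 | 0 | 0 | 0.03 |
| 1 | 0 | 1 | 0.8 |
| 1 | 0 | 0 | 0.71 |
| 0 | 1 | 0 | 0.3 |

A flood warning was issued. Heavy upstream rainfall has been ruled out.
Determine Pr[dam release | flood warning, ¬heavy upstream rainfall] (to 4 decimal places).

For the numerator, keep only dam release=true terms: 0.011781 + 0.012427 = 0.024208
The normalizing constant is 0.03×0.714×0.945 + 0.3×0.714×0.055 + 0.71×0.286×0.945 + 0.79×0.286×0.055 = 0.236342
P(dam release | flood warning, ¬heavy upstream rainfall) = 0.024208/0.236342 ≈ 0.1024

Pr[dam release | flood warning, ¬heavy upstream rainfall] ≈ 0.1024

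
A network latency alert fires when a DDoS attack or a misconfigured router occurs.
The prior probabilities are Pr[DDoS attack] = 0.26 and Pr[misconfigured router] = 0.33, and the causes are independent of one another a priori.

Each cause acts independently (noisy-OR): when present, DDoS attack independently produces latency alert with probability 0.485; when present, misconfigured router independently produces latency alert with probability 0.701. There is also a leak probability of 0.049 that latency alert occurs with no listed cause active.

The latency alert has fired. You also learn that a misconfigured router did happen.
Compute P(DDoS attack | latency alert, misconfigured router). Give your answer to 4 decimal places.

Under noisy-OR, P(latency alert | causes) = 1 − (1−0.049)·∏(1−qᵢ) over the active causes.
P(latency alert | misconfigured router) = 0.715651·0.74 + 0.85356·0.26 = 0.529582 + 0.221926 = 0.751508
Restricting to configurations with DDoS attack present: 0.85356·0.26 = 0.221926.
P(DDoS attack | latency alert, misconfigured router) = 0.221926 / 0.751508 ≈ 0.2953

P(DDoS attack | latency alert, misconfigured router) ≈ 0.2953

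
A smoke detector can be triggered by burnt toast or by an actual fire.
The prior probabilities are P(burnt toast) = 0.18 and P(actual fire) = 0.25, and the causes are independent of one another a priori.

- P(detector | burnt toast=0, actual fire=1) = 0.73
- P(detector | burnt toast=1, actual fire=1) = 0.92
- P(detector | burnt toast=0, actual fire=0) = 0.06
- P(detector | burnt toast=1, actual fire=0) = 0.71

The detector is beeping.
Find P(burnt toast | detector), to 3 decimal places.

P(burnt toast | detector) ≈ 0.424

For the numerator, keep only burnt toast=true terms: 0.095850 + 0.041400 = 0.137250
Denominator P(detector): 0.06×0.82×0.75 + 0.73×0.82×0.25 + 0.71×0.18×0.75 + 0.92×0.18×0.25 = 0.323800
Posterior = 0.137250 / 0.323800 ≈ 0.424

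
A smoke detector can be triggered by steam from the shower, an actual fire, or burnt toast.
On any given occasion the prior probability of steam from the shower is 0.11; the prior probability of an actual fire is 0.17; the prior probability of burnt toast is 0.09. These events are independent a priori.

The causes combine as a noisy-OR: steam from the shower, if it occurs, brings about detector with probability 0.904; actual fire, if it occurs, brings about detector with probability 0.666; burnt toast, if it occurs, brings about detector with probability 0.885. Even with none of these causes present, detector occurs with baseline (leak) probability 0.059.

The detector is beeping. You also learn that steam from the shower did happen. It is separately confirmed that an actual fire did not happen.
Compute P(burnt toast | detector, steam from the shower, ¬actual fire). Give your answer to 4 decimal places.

Under noisy-OR, P(detector | causes) = 1 − (1−0.059)·∏(1−qᵢ) over the active causes.
By total probability over both values of burnt toast:
  P(detector | steam from the shower, ¬actual fire) = 0.909664*0.91 + 0.989611*0.09
        = 0.827794 + 0.089065 = 0.916859
Keeping only the burnt toast-present terms gives 0.089065, so
  P(burnt toast | detector, steam from the shower, ¬actual fire) = 0.089065 / 0.916859 ≈ 0.0971

P(burnt toast | detector, steam from the shower, ¬actual fire) ≈ 0.0971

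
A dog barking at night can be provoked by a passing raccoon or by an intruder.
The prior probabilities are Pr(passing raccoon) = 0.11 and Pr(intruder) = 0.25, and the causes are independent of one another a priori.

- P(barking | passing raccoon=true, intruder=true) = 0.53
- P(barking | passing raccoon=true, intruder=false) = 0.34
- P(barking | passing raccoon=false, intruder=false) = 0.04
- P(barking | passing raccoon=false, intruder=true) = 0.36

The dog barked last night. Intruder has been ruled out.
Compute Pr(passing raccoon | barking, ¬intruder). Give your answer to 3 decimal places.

Pr(passing raccoon | barking, ¬intruder) ≈ 0.512

Enumerate both values of passing raccoon and weight by the priors:
  P(barking | ¬intruder) = 0.04*0.89 + 0.34*0.11
        = 0.035600 + 0.037400 = 0.073000
Keeping only the passing raccoon-present terms gives 0.037400, so
  P(passing raccoon | barking, ¬intruder) = 0.037400 / 0.073000 ≈ 0.512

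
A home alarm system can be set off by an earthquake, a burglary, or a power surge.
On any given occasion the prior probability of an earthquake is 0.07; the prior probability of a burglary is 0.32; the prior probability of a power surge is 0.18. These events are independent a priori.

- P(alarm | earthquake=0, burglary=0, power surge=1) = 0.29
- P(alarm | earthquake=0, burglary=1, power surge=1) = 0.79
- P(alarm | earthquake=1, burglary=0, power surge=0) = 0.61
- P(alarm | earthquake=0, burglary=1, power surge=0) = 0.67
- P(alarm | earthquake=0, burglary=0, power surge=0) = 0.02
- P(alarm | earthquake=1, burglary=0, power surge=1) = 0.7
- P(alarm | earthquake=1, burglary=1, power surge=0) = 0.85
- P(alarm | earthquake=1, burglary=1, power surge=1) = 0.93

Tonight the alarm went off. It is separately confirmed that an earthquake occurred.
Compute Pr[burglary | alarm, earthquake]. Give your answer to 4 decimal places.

By total probability over the 4 (burglary, power surge) configurations:
  P(alarm | earthquake) = 0.61·0.68·0.82 + 0.7·0.68·0.18 + 0.85·0.32·0.82 + 0.93·0.32·0.18
        = 0.340136 + 0.085680 + 0.223040 + 0.053568 = 0.702424
The terms with burglary present sum to 0.276608, so
  P(burglary | alarm, earthquake) = 0.276608 / 0.702424 ≈ 0.3938

Pr[burglary | alarm, earthquake] ≈ 0.3938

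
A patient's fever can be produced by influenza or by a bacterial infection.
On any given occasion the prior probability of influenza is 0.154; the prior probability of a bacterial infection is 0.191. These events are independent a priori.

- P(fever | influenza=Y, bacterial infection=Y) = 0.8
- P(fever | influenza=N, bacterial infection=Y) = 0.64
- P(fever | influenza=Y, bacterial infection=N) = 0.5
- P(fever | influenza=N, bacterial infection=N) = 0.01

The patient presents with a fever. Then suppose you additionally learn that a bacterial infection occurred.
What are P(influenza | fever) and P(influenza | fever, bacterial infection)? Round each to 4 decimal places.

Sum P(fever|·) weighted by the priors over the 4 (influenza, bacterial infection) configurations:
  P(fever) = 0.01·0.846·0.809 + 0.64·0.846·0.191 + 0.5·0.154·0.809 + 0.8·0.154·0.191
        = 0.006844 + 0.103415 + 0.062293 + 0.023531 = 0.196083
Keeping only the influenza-present terms gives 0.085824, so
  P(influenza | fever) = 0.085824 / 0.196083 ≈ 0.4377

Now condition on the additional information:
P(fever | bacterial infection) = 0.64×0.846 + 0.8×0.154 = 0.541440 + 0.123200 = 0.664640
Of this, 0.123200 comes from 0.8×0.154 (the influenza=true cases).
P(influenza | fever, bacterial infection) = 0.123200 / 0.664640 ≈ 0.1854
This is intercausal reasoning (explaining away): once bacterial infection accounts for the fever, influenza becomes less likely.

P(influenza | fever) ≈ 0.4377; P(influenza | fever, bacterial infection) ≈ 0.1854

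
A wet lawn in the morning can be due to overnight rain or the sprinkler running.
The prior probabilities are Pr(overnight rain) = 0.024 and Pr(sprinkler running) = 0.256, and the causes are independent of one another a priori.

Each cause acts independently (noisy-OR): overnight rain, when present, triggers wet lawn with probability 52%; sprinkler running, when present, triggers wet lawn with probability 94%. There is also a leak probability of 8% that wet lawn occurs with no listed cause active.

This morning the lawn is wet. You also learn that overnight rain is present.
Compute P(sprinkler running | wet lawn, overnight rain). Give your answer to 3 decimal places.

Under noisy-OR, P(wet lawn | causes) = 1 − (1−0.08)·∏(1−qᵢ) over the active causes.
Weight on sprinkler running=true, given the evidence: 0.973504*0.256 = 0.249217
Denominator P(wet lawn | overnight rain): 0.5584*0.744 + 0.973504*0.256 = 0.664667
Posterior = 0.249217 / 0.664667 ≈ 0.375

P(sprinkler running | wet lawn, overnight rain) ≈ 0.375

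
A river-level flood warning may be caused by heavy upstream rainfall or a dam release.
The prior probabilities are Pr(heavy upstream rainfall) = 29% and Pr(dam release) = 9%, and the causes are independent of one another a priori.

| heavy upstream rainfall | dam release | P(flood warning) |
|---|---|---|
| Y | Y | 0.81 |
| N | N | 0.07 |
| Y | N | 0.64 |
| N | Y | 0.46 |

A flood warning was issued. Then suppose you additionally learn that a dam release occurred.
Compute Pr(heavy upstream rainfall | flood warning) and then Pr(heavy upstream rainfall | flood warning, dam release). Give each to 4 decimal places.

Pr(heavy upstream rainfall | flood warning) ≈ 0.7180; Pr(heavy upstream rainfall | flood warning, dam release) ≈ 0.4183

By total probability over the 4 (heavy upstream rainfall, dam release) configurations:
  P(flood warning) = 0.07·0.71·0.91 + 0.46·0.71·0.09 + 0.64·0.29·0.91 + 0.81·0.29·0.09
        = 0.045227 + 0.029394 + 0.168896 + 0.021141 = 0.264658
The terms with heavy upstream rainfall present sum to 0.190037, so
  P(heavy upstream rainfall | flood warning) = 0.190037 / 0.264658 ≈ 0.7180

Now condition on the additional information:
By total probability over both values of heavy upstream rainfall:
  P(flood warning | dam release) = 0.46·0.71 + 0.81·0.29
        = 0.326600 + 0.234900 = 0.561500
Configurations with heavy upstream rainfall contribute 0.234900, so
  P(heavy upstream rainfall | flood warning, dam release) = 0.234900 / 0.561500 ≈ 0.4183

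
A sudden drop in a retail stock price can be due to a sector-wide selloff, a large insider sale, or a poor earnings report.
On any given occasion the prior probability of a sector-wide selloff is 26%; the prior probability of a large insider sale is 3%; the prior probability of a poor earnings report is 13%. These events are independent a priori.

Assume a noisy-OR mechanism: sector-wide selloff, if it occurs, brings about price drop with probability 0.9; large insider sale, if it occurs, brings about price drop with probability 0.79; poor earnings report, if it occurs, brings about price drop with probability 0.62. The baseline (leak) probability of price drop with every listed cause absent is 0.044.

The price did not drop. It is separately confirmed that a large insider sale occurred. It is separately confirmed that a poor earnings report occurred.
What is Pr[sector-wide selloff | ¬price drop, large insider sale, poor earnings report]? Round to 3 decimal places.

Under noisy-OR, P(price drop | causes) = 1 − (1−0.044)·∏(1−qᵢ) over the active causes.
Enumerate both values of sector-wide selloff and weight by the priors:
  P(¬price drop | large insider sale, poor earnings report) = 0.076289*0.74 + 0.007629*0.26
        = 0.056454 + 0.001984 = 0.058438
Keeping only the sector-wide selloff-present terms gives 0.001984, so
  P(sector-wide selloff | ¬price drop, large insider sale, poor earnings report) = 0.001984 / 0.058438 ≈ 0.034

Pr[sector-wide selloff | ¬price drop, large insider sale, poor earnings report] ≈ 0.034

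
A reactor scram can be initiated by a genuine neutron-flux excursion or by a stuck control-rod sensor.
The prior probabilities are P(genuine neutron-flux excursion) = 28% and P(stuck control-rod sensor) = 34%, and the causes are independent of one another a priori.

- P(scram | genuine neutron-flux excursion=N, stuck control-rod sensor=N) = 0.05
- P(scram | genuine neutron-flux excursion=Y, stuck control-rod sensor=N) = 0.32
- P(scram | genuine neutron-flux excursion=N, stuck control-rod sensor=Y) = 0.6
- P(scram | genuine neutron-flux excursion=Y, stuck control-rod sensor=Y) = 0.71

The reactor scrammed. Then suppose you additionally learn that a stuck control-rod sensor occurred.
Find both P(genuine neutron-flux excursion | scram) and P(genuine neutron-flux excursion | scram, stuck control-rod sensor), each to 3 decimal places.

P(genuine neutron-flux excursion | scram) ≈ 0.426; P(genuine neutron-flux excursion | scram, stuck control-rod sensor) ≈ 0.315

P(scram) = 0.05·0.72·0.66 + 0.6·0.72·0.34 + 0.32·0.28·0.66 + 0.71·0.28·0.34 = 0.023760 + 0.146880 + 0.059136 + 0.067592 = 0.297368
The genuine neutron-flux excursion-present share is 0.059136 + 0.067592 = 0.126728.
P(genuine neutron-flux excursion | scram) = 0.126728 / 0.297368 ≈ 0.426

Now also conditioning on stuck control-rod sensor=true:
P(scram | stuck control-rod sensor) = 0.6×0.72 + 0.71×0.28 = 0.432000 + 0.198800 = 0.630800
Of this, 0.198800 comes from 0.71×0.28 (the genuine neutron-flux excursion=true cases).
So P(genuine neutron-flux excursion | scram, stuck control-rod sensor) = 0.198800/0.630800 ≈ 0.315.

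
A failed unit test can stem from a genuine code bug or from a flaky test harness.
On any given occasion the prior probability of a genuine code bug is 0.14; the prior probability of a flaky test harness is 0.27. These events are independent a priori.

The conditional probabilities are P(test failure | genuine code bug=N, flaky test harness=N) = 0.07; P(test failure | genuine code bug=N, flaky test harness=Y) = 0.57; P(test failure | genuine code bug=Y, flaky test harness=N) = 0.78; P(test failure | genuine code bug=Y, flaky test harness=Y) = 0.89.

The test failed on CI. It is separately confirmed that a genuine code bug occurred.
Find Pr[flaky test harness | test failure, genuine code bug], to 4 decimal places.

Numerator (weight on configurations with flaky test harness): 0.89*0.27 = 0.240300
The normalizing constant is 0.78*0.73 + 0.89*0.27 = 0.809700
P(flaky test harness | test failure, genuine code bug) = 0.240300/0.809700 ≈ 0.2968

Pr[flaky test harness | test failure, genuine code bug] ≈ 0.2968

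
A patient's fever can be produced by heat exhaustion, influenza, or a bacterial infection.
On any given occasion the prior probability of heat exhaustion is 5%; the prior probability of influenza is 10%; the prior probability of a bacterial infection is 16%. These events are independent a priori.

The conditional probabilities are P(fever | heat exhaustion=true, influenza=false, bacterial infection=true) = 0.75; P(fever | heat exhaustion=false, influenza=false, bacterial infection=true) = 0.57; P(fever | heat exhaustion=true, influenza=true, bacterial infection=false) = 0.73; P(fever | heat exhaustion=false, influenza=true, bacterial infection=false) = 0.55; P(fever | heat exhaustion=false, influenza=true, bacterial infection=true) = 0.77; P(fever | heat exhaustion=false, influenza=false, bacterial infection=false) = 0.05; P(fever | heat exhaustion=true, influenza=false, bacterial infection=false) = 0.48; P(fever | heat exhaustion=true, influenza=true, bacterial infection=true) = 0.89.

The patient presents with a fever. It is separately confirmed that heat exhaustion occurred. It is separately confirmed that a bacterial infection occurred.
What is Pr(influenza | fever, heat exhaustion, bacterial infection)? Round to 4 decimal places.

Pr(influenza | fever, heat exhaustion, bacterial infection) ≈ 0.1165

Sum P(fever|·) weighted by the priors over both values of influenza:
  P(fever | heat exhaustion, bacterial infection) = 0.75·0.9 + 0.89·0.1
        = 0.675000 + 0.089000 = 0.764000
The terms with influenza present sum to 0.089000, so
  P(influenza | fever, heat exhaustion, bacterial infection) = 0.089000 / 0.764000 ≈ 0.1165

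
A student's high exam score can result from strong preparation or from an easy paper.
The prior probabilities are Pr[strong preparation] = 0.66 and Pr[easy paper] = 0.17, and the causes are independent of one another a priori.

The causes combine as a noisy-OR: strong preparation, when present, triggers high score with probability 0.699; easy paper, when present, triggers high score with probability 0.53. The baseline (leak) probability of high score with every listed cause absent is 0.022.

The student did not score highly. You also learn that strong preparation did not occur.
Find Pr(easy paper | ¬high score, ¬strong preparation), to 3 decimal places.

Under noisy-OR, P(high score | causes) = 1 − (1−0.022)·∏(1−qᵢ) over the active causes.
Numerator (weight on configurations with easy paper): 0.45966·0.17 = 0.078142
Normalizer over all consistent configurations: 0.978·0.83 + 0.45966·0.17 = 0.889882
Posterior = 0.078142 / 0.889882 ≈ 0.088

Pr(easy paper | ¬high score, ¬strong preparation) ≈ 0.088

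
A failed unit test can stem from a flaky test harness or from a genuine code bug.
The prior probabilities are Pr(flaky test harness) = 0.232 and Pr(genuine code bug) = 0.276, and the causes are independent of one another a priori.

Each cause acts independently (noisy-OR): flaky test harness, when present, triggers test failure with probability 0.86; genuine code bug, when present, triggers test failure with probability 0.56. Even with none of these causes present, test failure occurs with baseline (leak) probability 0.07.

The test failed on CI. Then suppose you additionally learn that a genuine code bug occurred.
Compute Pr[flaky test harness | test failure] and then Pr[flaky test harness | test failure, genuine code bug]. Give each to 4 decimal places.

Pr[flaky test harness | test failure] ≈ 0.5571; Pr[flaky test harness | test failure, genuine code bug] ≈ 0.3252

Under noisy-OR, P(test failure | causes) = 1 − (1−0.07)·∏(1−qᵢ) over the active causes.
P(test failure) = 0.07×0.768×0.724 + 0.5908×0.768×0.276 + 0.8698×0.232×0.724 + 0.942712×0.232×0.276 = 0.038922 + 0.125231 + 0.146099 + 0.060364 = 0.370616
Of this, 0.206463 comes from 0.146099 + 0.060364 (the flaky test harness=true cases).
So P(flaky test harness | test failure) = 0.206463/0.370616 ≈ 0.5571.

With the extra evidence:
By total probability over both values of flaky test harness:
  P(test failure | genuine code bug) = 0.5908*0.768 + 0.942712*0.232
        = 0.453734 + 0.218709 = 0.672443
Keeping only the flaky test harness-present terms gives 0.218709, so
  P(flaky test harness | test failure, genuine code bug) = 0.218709 / 0.672443 ≈ 0.3252
— genuine code bug explains away the evidence for flaky test harness.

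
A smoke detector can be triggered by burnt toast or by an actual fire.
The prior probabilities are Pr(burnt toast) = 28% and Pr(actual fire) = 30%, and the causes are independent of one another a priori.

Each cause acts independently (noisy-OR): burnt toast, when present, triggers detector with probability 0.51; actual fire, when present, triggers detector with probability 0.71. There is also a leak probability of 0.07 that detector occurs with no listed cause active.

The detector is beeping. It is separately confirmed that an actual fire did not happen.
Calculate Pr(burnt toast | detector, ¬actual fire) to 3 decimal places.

Under noisy-OR, P(detector | causes) = 1 − (1−0.07)·∏(1−qᵢ) over the active causes.
For the numerator, keep only burnt toast=true terms: 0.5443·0.28 = 0.152404
Denominator P(detector | ¬actual fire): 0.07·0.72 + 0.5443·0.28 = 0.202804
Posterior = 0.152404 / 0.202804 ≈ 0.751

Pr(burnt toast | detector, ¬actual fire) ≈ 0.751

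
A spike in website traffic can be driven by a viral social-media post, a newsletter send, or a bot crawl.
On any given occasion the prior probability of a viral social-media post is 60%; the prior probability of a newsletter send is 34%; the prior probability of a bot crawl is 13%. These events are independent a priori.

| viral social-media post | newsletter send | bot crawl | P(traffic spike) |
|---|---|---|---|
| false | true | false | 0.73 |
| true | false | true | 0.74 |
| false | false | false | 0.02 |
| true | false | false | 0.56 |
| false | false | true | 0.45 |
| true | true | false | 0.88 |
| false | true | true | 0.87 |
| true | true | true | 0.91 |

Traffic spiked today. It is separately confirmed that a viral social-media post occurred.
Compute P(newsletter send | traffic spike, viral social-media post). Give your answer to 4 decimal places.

P(traffic spike | viral social-media post) = 0.56*0.66*0.87 + 0.74*0.66*0.13 + 0.88*0.34*0.87 + 0.91*0.34*0.13 = 0.321552 + 0.063492 + 0.260304 + 0.040222 = 0.685570
Restricting to configurations with newsletter send present: 0.260304 + 0.040222 = 0.300526.
So P(newsletter send | traffic spike, viral social-media post) = 0.300526/0.685570 ≈ 0.4384.

P(newsletter send | traffic spike, viral social-media post) ≈ 0.4384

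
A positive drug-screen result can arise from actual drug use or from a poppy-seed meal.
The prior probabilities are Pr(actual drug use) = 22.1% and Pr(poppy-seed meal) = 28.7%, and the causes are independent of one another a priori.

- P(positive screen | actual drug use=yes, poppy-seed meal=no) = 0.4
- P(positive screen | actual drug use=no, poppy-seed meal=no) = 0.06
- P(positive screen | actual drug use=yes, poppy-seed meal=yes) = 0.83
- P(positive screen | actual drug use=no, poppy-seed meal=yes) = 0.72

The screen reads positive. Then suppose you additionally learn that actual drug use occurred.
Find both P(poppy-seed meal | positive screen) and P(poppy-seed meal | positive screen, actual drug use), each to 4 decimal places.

P(positive screen) = 0.06*0.779*0.713 + 0.72*0.779*0.287 + 0.4*0.221*0.713 + 0.83*0.221*0.287 = 0.033326 + 0.160973 + 0.063029 + 0.052644 = 0.309972
The poppy-seed meal-present share is 0.160973 + 0.052644 = 0.213617.
So P(poppy-seed meal | positive screen) = 0.213617/0.309972 ≈ 0.6891.

Now also conditioning on actual drug use=true:
By total probability over both values of poppy-seed meal:
  P(positive screen | actual drug use) = 0.4·0.713 + 0.83·0.287
        = 0.285200 + 0.238210 = 0.523410
Keeping only the poppy-seed meal-present terms gives 0.238210, so
  P(poppy-seed meal | positive screen, actual drug use) = 0.238210 / 0.523410 ≈ 0.4551

P(poppy-seed meal | positive screen) ≈ 0.6891; P(poppy-seed meal | positive screen, actual drug use) ≈ 0.4551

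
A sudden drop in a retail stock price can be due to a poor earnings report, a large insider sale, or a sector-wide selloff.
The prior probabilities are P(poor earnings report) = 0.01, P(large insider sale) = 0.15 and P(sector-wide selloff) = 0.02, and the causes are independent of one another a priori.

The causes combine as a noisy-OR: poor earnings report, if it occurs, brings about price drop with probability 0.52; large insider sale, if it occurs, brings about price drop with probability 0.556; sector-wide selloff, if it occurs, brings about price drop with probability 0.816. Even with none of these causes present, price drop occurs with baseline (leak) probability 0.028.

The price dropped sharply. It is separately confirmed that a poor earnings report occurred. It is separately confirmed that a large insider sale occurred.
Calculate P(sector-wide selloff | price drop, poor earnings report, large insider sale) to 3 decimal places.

Under noisy-OR, P(price drop | causes) = 1 − (1−0.028)·∏(1−qᵢ) over the active causes.
Numerator (weight on configurations with sector-wide selloff): 0.961884*0.02 = 0.019238
The normalizing constant is 0.792847*0.98 + 0.961884*0.02 = 0.796228
Posterior = 0.019238 / 0.796228 ≈ 0.024

P(sector-wide selloff | price drop, poor earnings report, large insider sale) ≈ 0.024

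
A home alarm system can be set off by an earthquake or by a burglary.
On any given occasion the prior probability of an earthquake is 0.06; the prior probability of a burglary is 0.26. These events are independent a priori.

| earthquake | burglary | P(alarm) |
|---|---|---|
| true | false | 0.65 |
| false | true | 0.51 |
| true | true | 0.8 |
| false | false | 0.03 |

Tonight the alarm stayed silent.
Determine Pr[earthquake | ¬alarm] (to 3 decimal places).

By total probability over the 4 (earthquake, burglary) configurations:
  P(¬alarm) = 0.97*0.94*0.74 + 0.49*0.94*0.26 + 0.35*0.06*0.74 + 0.2*0.06*0.26
        = 0.674732 + 0.119756 + 0.015540 + 0.003120 = 0.813148
The terms with earthquake present sum to 0.018660, so
  P(earthquake | ¬alarm) = 0.018660 / 0.813148 ≈ 0.023

Pr[earthquake | ¬alarm] ≈ 0.023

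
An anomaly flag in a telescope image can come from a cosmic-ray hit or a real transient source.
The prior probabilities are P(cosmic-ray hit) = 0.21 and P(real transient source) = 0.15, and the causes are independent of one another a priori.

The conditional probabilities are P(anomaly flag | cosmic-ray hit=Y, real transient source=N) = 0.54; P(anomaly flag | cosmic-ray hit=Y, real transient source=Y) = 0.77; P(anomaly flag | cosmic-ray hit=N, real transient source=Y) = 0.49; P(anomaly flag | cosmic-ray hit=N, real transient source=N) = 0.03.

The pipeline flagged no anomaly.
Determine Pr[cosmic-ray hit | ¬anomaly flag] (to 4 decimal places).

Sum P(¬anomaly flag|·) weighted by the priors over the 4 (cosmic-ray hit, real transient source) configurations:
  P(¬anomaly flag) = 0.97·0.79·0.85 + 0.51·0.79·0.15 + 0.46·0.21·0.85 + 0.23·0.21·0.15
        = 0.651355 + 0.060435 + 0.082110 + 0.007245 = 0.801145
Keeping only the cosmic-ray hit-present terms gives 0.089355, so
  P(cosmic-ray hit | ¬anomaly flag) = 0.089355 / 0.801145 ≈ 0.1115

Pr[cosmic-ray hit | ¬anomaly flag] ≈ 0.1115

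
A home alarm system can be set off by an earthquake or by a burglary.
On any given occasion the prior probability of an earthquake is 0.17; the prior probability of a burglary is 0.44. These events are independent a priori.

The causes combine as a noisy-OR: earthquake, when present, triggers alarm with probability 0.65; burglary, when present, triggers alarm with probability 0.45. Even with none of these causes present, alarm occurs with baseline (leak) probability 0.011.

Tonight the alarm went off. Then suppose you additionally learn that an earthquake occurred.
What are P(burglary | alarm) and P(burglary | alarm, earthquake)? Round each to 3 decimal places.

Under noisy-OR, P(alarm | causes) = 1 − (1−0.011)·∏(1−qᵢ) over the active causes.
For the numerator, keep only burglary=true terms: 0.166549 + 0.060559 = 0.227108
The normalizing constant is 0.011*0.83*0.56 + 0.45605*0.83*0.44 + 0.65385*0.17*0.56 + 0.809617*0.17*0.44 = 0.294468
Posterior = 0.227108 / 0.294468 ≈ 0.771

With the extra evidence:
Enumerate both values of burglary and weight by the priors:
  P(alarm | earthquake) = 0.65385*0.56 + 0.809617*0.44
        = 0.366156 + 0.356231 = 0.722387
Keeping only the burglary-present terms gives 0.356231, so
  P(burglary | alarm, earthquake) = 0.356231 / 0.722387 ≈ 0.493
This is intercausal reasoning (explaining away): once earthquake accounts for the alarm, burglary becomes less likely.

P(burglary | alarm) ≈ 0.771; P(burglary | alarm, earthquake) ≈ 0.493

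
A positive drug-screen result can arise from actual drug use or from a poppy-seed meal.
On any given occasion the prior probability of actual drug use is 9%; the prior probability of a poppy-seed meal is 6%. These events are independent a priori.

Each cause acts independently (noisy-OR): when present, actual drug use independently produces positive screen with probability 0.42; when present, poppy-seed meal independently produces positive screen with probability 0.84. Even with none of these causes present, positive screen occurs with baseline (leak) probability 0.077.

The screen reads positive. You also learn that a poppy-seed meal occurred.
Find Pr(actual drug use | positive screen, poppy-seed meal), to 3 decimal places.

Pr(actual drug use | positive screen, poppy-seed meal) ≈ 0.096

Under noisy-OR, P(positive screen | causes) = 1 − (1−0.077)·∏(1−qᵢ) over the active causes.
Sum P(positive screen|·) weighted by the priors over both values of actual drug use:
  P(positive screen | poppy-seed meal) = 0.85232*0.91 + 0.914346*0.09
        = 0.775611 + 0.082291 = 0.857902
The terms with actual drug use present sum to 0.082291, so
  P(actual drug use | positive screen, poppy-seed meal) = 0.082291 / 0.857902 ≈ 0.096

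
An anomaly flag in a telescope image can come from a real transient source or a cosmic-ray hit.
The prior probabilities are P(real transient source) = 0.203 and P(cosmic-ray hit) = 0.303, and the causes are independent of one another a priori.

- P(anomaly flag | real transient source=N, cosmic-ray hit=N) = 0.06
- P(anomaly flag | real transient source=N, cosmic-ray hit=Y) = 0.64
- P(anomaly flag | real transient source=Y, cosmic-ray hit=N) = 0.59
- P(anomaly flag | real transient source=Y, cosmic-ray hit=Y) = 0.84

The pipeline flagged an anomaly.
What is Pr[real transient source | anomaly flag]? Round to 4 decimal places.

Pr[real transient source | anomaly flag] ≈ 0.4184

Weight on real transient source=true, given the evidence: 0.083480 + 0.051668 = 0.135148
Denominator P(anomaly flag): 0.06*0.797*0.697 + 0.64*0.797*0.303 + 0.59*0.203*0.697 + 0.84*0.203*0.303 = 0.323033
P(real transient source | anomaly flag) = 0.135148/0.323033 ≈ 0.4184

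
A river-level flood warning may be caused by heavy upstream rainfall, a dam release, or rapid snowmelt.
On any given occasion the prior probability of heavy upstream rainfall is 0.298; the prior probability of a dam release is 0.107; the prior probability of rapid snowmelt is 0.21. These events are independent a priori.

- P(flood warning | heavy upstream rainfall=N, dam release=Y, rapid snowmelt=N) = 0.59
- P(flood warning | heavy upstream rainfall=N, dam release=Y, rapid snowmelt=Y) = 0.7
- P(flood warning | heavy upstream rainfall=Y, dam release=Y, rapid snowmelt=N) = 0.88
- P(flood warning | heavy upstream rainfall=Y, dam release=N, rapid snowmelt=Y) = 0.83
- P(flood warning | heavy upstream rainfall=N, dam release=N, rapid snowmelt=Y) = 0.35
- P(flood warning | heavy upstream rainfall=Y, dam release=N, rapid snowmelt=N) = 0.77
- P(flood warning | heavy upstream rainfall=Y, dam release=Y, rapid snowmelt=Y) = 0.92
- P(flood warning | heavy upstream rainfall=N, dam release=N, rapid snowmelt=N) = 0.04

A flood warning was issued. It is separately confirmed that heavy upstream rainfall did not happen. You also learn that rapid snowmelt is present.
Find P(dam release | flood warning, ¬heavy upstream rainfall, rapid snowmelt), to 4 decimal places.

For the numerator, keep only dam release=true terms: 0.7×0.107 = 0.074900
The normalizing constant is 0.35×0.893 + 0.7×0.107 = 0.387450
Posterior = 0.074900 / 0.387450 ≈ 0.1933

P(dam release | flood warning, ¬heavy upstream rainfall, rapid snowmelt) ≈ 0.1933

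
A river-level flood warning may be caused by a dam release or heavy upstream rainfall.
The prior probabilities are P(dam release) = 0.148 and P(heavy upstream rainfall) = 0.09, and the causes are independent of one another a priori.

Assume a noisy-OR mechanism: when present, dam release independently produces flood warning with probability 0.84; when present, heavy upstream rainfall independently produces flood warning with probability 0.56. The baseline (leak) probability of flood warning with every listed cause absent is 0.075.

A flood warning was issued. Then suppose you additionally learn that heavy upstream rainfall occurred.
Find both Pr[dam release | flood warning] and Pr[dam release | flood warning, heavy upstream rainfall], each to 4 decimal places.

Pr[dam release | flood warning] ≈ 0.5511; Pr[dam release | flood warning, heavy upstream rainfall] ≈ 0.2150

Under noisy-OR, P(flood warning | causes) = 1 − (1−0.075)·∏(1−qᵢ) over the active causes.
Numerator (weight on configurations with dam release): 0.114747 + 0.012453 = 0.127200
The normalizing constant is 0.075×0.852×0.91 + 0.593×0.852×0.09 + 0.852×0.148×0.91 + 0.93488×0.148×0.09 = 0.230820
P(dam release | flood warning) = 0.127200/0.230820 ≈ 0.5511

With the extra evidence:
P(flood warning | heavy upstream rainfall) = 0.593×0.852 + 0.93488×0.148 = 0.505236 + 0.138362 = 0.643598
Of this, 0.138362 comes from 0.93488×0.148 (the dam release=true cases).
P(dam release | flood warning, heavy upstream rainfall) = 0.138362 / 0.643598 ≈ 0.2150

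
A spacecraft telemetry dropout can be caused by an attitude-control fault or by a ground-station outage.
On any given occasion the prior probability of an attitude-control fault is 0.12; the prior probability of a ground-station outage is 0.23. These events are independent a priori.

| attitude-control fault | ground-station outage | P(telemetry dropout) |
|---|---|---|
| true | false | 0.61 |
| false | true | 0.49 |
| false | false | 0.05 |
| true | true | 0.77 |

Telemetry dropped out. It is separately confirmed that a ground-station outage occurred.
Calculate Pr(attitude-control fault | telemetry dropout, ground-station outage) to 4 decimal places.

Pr(attitude-control fault | telemetry dropout, ground-station outage) ≈ 0.1765

Enumerate both values of attitude-control fault and weight by the priors:
  P(telemetry dropout | ground-station outage) = 0.49*0.88 + 0.77*0.12
        = 0.431200 + 0.092400 = 0.523600
The terms with attitude-control fault present sum to 0.092400, so
  P(attitude-control fault | telemetry dropout, ground-station outage) = 0.092400 / 0.523600 ≈ 0.1765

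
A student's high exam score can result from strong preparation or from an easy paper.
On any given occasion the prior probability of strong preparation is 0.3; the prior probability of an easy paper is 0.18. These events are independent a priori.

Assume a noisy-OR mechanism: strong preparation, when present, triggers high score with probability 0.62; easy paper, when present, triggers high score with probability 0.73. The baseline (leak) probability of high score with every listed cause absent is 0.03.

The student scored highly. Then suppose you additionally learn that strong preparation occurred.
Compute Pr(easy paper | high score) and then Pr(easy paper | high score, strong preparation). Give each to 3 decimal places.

Pr(easy paper | high score) ≈ 0.451; Pr(easy paper | high score, strong preparation) ≈ 0.238

Under noisy-OR, P(high score | causes) = 1 − (1−0.03)·∏(1−qᵢ) over the active causes.
Enumerate the 4 (strong preparation, easy paper) configurations and weight by the priors:
  P(high score) = 0.03·0.7·0.82 + 0.7381·0.7·0.18 + 0.6314·0.3·0.82 + 0.900478·0.3·0.18
        = 0.017220 + 0.093001 + 0.155324 + 0.048626 = 0.314171
Configurations with easy paper contribute 0.141627, so
  P(easy paper | high score) = 0.141627 / 0.314171 ≈ 0.451

Now also conditioning on strong preparation=true:
Weight on easy paper=true, given the evidence: 0.900478*0.18 = 0.162086
Normalizer over all consistent configurations: 0.6314*0.82 + 0.900478*0.18 = 0.679834
Posterior = 0.162086 / 0.679834 ≈ 0.238
— strong preparation explains away the evidence for easy paper.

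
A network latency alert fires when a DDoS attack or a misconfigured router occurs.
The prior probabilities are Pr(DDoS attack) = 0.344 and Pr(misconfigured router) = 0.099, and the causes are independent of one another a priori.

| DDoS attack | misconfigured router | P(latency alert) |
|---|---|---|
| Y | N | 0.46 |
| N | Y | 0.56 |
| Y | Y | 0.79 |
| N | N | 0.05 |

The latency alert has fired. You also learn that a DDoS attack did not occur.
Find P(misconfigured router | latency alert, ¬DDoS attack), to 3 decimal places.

Numerator (weight on configurations with misconfigured router): 0.56*0.099 = 0.055440
Normalizer over all consistent configurations: 0.05*0.901 + 0.56*0.099 = 0.100490
Posterior = 0.055440 / 0.100490 ≈ 0.552

P(misconfigured router | latency alert, ¬DDoS attack) ≈ 0.552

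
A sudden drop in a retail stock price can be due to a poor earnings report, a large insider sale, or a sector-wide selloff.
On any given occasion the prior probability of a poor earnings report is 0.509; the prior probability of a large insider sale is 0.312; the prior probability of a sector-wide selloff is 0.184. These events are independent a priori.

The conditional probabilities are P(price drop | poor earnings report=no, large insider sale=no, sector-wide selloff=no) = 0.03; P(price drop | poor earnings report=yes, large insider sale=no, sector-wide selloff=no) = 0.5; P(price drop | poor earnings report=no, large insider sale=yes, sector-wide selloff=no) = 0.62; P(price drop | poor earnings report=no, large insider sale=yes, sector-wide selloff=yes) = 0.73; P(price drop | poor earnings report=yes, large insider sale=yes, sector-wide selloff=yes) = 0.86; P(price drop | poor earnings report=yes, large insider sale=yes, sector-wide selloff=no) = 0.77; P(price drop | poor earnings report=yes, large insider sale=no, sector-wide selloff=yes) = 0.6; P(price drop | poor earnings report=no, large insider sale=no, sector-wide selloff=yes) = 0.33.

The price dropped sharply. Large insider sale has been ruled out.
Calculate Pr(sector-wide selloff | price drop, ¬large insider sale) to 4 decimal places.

P(price drop | ¬large insider sale) = 0.03×0.491×0.816 + 0.33×0.491×0.184 + 0.5×0.509×0.816 + 0.6×0.509×0.184 = 0.012020 + 0.029814 + 0.207672 + 0.056194 = 0.305700
Of this, 0.086008 comes from 0.029814 + 0.056194 (the sector-wide selloff=true cases).
P(sector-wide selloff | price drop, ¬large insider sale) = 0.086008 / 0.305700 ≈ 0.2813

Pr(sector-wide selloff | price drop, ¬large insider sale) ≈ 0.2813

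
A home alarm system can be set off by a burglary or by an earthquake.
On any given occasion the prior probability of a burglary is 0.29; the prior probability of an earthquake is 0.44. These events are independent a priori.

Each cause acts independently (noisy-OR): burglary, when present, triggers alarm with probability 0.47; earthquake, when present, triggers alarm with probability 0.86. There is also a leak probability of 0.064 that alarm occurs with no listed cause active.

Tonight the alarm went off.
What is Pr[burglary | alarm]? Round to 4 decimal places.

Pr[burglary | alarm] ≈ 0.4032

Under noisy-OR, P(alarm | causes) = 1 − (1−0.064)·∏(1−qᵢ) over the active causes.
P(alarm) = 0.064*0.71*0.56 + 0.86896*0.71*0.44 + 0.50392*0.29*0.56 + 0.930549*0.29*0.44 = 0.025446 + 0.271463 + 0.081837 + 0.118738 = 0.497484
The burglary-present share is 0.081837 + 0.118738 = 0.200575.
Hence the posterior is 0.200575/0.497484 ≈ 0.4032.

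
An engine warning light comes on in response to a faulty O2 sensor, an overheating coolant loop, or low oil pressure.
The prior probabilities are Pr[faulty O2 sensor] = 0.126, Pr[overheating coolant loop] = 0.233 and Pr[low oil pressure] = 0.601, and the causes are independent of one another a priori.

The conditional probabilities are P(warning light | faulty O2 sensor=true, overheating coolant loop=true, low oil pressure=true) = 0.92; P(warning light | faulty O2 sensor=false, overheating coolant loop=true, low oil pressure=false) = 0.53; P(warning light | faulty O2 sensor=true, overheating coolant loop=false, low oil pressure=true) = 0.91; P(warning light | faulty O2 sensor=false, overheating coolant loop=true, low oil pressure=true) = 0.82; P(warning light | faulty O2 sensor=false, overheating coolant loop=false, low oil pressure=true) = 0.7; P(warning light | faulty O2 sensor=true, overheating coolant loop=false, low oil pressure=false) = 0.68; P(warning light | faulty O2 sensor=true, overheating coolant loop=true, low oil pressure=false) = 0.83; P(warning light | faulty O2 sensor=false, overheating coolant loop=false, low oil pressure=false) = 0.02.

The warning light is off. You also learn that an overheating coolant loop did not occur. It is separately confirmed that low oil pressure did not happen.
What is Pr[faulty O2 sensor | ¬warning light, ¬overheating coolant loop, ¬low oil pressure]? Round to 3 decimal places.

Pr[faulty O2 sensor | ¬warning light, ¬overheating coolant loop, ¬low oil pressure] ≈ 0.045

By total probability over both values of faulty O2 sensor:
  P(¬warning light | ¬overheating coolant loop, ¬low oil pressure) = 0.98×0.874 + 0.32×0.126
        = 0.856520 + 0.040320 = 0.896840
Configurations with faulty O2 sensor contribute 0.040320, so
  P(faulty O2 sensor | ¬warning light, ¬overheating coolant loop, ¬low oil pressure) = 0.040320 / 0.896840 ≈ 0.045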